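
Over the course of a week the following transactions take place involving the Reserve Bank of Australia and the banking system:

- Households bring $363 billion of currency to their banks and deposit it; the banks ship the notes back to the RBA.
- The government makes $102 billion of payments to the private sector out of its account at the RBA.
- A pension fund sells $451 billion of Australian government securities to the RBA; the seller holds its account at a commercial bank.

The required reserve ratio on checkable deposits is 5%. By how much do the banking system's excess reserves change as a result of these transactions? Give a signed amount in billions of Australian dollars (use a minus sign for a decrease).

Currency deposit $363 billion: reserves +$363B, deposits +$363B.
Government spending $102 billion: reserves +$102B, deposits +$102B.
Asset purchase (from non-banks) $451 billion: reserves +$451B, deposits +$451B.
Totals: Δreserves = +$916B, Δdeposits = +$916B.
Δrequired reserves = 5% × +$916B = +$45.8B.
Δexcess reserves = Δreserves − Δrequired = +$916B − (+$45.8B) = +$870.2 billion.

+$870.2 billion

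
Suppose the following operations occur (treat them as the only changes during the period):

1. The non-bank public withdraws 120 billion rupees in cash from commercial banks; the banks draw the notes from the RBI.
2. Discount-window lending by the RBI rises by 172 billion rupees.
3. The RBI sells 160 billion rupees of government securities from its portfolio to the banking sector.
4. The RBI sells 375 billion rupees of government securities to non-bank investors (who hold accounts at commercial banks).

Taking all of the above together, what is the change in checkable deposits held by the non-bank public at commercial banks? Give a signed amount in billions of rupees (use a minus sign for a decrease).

-495 billion

Currency withdrawal 120 billion rupees: non-bank counterparties' bank balances fall → −120B.
Discount-window loan 172 billion rupees: the counterparty is a bank, so public deposits are unchanged → 0.
OMO sale (to banks) 160 billion rupees: the counterparty is a bank, so public deposits are unchanged → 0.
Asset sale (to non-banks) 375 billion rupees: non-bank counterparties' bank balances fall → −375B.
Net: −120 + 0 + 0 − 375 = -495 billion.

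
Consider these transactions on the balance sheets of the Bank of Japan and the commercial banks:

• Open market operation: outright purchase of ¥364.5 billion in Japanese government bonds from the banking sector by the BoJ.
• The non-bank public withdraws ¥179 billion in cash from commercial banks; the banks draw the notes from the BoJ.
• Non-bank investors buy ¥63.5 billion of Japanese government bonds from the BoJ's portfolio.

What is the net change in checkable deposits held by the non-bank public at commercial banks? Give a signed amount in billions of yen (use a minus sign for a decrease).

-¥242.5 billion

OMO purchase (from banks) ¥364.5 billion: the counterparty is a bank, so public deposits are unchanged → 0.
Currency withdrawal ¥179 billion: non-bank counterparties' bank balances fall → −¥179B.
Asset sale (to non-banks) ¥63.5 billion: non-bank counterparties' bank balances fall → −¥63.5B.
Net: 0 − 179 − 63.5 = -¥242.5 billion.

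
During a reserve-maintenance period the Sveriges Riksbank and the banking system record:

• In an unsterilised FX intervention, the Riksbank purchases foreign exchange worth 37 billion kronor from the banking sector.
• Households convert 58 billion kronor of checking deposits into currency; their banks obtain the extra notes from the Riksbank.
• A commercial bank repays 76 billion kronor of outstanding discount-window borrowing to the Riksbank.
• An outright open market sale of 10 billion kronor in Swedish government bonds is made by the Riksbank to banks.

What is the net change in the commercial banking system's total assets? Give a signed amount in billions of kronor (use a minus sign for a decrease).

FX purchase 37 billion kronor: just an asset swap on bank balance sheets → 0.
Currency withdrawal 58 billion kronor: bank balance sheets shrink → −58B.
Discount-window repayment 76 billion kronor: bank balance sheets shrink → −76B.
OMO sale (to banks) 10 billion kronor: just an asset swap on bank balance sheets → 0.
Net: 0 − 58 − 76 + 0 = -134 billion.

-134 billion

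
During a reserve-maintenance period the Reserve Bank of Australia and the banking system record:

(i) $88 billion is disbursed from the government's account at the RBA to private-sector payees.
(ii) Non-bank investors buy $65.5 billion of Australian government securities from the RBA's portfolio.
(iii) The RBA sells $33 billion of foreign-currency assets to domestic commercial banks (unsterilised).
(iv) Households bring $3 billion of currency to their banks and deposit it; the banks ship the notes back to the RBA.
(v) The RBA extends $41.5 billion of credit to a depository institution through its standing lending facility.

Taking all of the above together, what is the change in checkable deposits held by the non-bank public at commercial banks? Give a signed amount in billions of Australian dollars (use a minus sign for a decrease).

+$25.5 billion

RBA balance sheet:
  Assets:      Securities −$65.5B, Loans to banks +$41.5B, Foreign assets −$33B
  Liabilities: Bank reserves +$34B, Currency in circulation −$3B, Government deposits −$88B
Commercial banking system:
  Assets:      Reserves at CB +$34B, Foreign assets +$33B
  Liabilities: Checkable deposits +$25.5B, Borrowings from CB +$41.5B
So the change in checkable deposits held by the non-bank public at commercial banks is +$25.5 billion.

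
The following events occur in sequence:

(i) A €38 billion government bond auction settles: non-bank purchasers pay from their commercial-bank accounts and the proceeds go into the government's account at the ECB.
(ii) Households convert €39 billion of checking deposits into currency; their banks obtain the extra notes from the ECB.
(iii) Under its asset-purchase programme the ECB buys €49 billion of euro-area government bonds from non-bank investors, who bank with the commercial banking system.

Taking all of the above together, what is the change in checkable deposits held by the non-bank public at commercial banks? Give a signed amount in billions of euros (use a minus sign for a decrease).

Government account inflow €38 billion: non-bank counterparties' bank balances fall → −€38B.
Currency withdrawal €39 billion: non-bank counterparties' bank balances fall → −€39B.
Asset purchase (from non-banks) €49 billion: non-bank counterparties' bank balances rise → +€49B.
Net: −38 − 39 + 49 = -€28 billion.

-€28 billion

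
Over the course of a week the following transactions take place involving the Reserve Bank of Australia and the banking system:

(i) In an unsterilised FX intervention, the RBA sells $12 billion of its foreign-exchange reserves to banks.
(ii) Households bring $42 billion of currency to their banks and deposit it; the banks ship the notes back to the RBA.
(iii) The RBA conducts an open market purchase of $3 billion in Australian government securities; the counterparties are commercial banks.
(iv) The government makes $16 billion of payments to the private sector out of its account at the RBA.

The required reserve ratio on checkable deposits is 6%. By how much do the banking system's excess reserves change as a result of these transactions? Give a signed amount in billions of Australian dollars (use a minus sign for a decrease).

+$45.52 billion

FX sale $12 billion: reserves −$12B, deposits 0.
Currency deposit $42 billion: reserves +$42B, deposits +$42B.
OMO purchase (from banks) $3 billion: reserves +$3B, deposits 0.
Government spending $16 billion: reserves +$16B, deposits +$16B.
Totals: Δreserves = +$49B, Δdeposits = +$58B.
Δrequired reserves = 6% × +$58B = +$3.48B.
Δexcess reserves = Δreserves − Δrequired = +$49B − (+$3.48B) = +$45.52 billion.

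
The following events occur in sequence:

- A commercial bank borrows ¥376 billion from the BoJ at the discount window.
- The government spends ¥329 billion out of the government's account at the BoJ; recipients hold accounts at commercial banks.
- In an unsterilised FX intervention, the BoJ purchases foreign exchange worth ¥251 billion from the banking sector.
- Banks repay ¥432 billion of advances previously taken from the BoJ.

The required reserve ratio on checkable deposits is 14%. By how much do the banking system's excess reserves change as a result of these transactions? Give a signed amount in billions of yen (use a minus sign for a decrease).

+¥477.94 billion

Discount-window loan ¥376 billion: reserves +¥376B, deposits 0.
Government spending ¥329 billion: reserves +¥329B, deposits +¥329B.
FX purchase ¥251 billion: reserves +¥251B, deposits 0.
Discount-window repayment ¥432 billion: reserves −¥432B, deposits 0.
Totals: Δreserves = +¥524B, Δdeposits = +¥329B.
Δrequired reserves = 14% × +¥329B = +¥46.06B.
Δexcess reserves = Δreserves − Δrequired = +¥524B − (+¥46.06B) = +¥477.94 billion.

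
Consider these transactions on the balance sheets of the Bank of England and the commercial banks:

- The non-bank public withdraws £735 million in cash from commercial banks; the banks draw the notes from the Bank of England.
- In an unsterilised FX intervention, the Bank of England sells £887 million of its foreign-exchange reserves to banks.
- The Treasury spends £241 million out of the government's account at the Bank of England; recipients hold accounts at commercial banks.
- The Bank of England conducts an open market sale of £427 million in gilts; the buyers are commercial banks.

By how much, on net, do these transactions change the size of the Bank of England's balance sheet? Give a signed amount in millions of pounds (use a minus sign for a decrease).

Bank of England balance sheet:
  Assets:      Securities −£427M, Foreign assets −£887M
  Liabilities: Bank reserves −£1808M, Currency in circulation +£735M, Government deposits −£241M
Change in total Bank of England assets = -£1314 million.

-£1314 million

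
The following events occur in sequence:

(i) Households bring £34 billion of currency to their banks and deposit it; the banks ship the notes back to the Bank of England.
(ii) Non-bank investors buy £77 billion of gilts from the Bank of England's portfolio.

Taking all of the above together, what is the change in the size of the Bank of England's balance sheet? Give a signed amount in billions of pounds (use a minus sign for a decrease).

-£77 billion

Bank of England balance sheet:
  Assets:      Securities −£77B
  Liabilities: Bank reserves −£43B, Currency in circulation −£34B
Change in total Bank of England assets = -£77 billion.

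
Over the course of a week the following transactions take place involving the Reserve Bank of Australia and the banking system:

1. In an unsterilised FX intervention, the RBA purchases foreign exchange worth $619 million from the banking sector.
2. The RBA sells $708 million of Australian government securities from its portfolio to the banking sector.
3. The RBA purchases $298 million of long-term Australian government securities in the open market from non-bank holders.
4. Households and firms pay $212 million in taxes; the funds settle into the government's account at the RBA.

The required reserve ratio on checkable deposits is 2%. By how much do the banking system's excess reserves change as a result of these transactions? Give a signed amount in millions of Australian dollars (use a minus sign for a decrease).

-$4.72 million

FX purchase $619 million: reserves +$619M, deposits 0.
OMO sale (to banks) $708 million: reserves −$708M, deposits 0.
Asset purchase (from non-banks) $298 million: reserves +$298M, deposits +$298M.
Government account inflow $212 million: reserves −$212M, deposits −$212M.
Totals: Δreserves = −$3M, Δdeposits = +$86M.
Δrequired reserves = 2% × +$86M = +$1.72M.
Δexcess reserves = Δreserves − Δrequired = −$3M − (+$1.72M) = -$4.72 million.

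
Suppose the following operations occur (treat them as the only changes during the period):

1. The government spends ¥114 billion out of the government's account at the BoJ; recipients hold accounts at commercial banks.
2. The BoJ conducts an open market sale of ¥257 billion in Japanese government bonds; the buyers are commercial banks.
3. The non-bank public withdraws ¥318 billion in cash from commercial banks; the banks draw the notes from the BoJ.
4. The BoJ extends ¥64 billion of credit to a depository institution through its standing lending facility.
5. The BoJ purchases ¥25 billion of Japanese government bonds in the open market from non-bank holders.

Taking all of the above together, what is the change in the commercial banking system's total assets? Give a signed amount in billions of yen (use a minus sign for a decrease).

BoJ balance sheet:
  Assets:      Securities −¥232B, Loans to banks +¥64B
  Liabilities: Bank reserves −¥372B, Currency in circulation +¥318B, Government deposits −¥114B
Commercial banking system:
  Assets:      Reserves at CB −¥372B, Securities +¥257B
  Liabilities: Checkable deposits −¥179B, Borrowings from CB +¥64B
Change in total bank assets = -¥115 billion.

-¥115 billion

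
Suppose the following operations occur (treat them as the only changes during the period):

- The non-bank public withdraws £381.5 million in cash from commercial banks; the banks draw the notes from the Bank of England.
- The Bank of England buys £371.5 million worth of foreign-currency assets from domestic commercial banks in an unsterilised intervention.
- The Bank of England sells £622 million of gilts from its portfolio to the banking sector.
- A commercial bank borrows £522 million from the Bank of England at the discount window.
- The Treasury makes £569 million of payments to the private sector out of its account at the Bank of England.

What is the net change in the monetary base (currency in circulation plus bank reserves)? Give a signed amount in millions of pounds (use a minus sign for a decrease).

Bank of England balance sheet:
  Assets:      Securities −£622M, Loans to banks +£522M, Foreign assets +£371.5M
  Liabilities: Bank reserves +£459M, Currency in circulation +£381.5M, Government deposits −£569M
Monetary base = currency + reserves: +£381.5M + (+£459M) = +£840.5 million.

+£840.5 million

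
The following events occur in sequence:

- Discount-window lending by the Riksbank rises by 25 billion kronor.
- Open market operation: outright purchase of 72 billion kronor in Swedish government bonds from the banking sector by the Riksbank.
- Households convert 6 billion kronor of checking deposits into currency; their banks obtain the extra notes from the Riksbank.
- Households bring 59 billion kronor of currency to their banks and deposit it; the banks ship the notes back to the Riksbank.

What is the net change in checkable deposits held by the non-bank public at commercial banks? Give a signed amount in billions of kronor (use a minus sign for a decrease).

Riksbank balance sheet:
  Assets:      Securities +72B, Loans to banks +25B
  Liabilities: Bank reserves +150B, Currency in circulation −53B
Commercial banking system:
  Assets:      Reserves at CB +150B, Securities −72B
  Liabilities: Checkable deposits +53B, Borrowings from CB +25B
So the change in checkable deposits held by the non-bank public at commercial banks is +53 billion.

+53 billion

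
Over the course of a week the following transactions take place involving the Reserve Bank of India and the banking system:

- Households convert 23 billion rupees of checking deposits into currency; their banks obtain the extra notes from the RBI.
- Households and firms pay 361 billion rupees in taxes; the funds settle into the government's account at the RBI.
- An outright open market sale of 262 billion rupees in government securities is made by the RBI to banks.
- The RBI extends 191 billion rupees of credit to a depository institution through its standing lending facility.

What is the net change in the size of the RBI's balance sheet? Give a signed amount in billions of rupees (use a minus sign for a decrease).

Currency withdrawal 23 billion rupees: only the composition of liabilities changes → 0.
Government account inflow 361 billion rupees: only the composition of liabilities changes → 0.
OMO sale (to banks) 262 billion rupees: an RBI asset is shed → −262B.
Discount-window loan 191 billion rupees: an RBI asset is acquired → +191B.
Net: 0 + 0 − 262 + 191 = -71 billion.

-71 billion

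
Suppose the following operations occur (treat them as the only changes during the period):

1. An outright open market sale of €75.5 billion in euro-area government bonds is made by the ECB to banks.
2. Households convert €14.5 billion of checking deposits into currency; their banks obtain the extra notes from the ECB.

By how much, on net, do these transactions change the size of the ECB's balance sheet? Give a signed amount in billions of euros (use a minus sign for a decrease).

ECB balance sheet:
  Assets:      Securities −€75.5B
  Liabilities: Bank reserves −€90B, Currency in circulation +€14.5B
Commercial banking system:
  Assets:      Reserves at CB −€90B, Securities +€75.5B
  Liabilities: Checkable deposits −€14.5B
Change in total ECB assets = -€75.5 billion.

-€75.5 billion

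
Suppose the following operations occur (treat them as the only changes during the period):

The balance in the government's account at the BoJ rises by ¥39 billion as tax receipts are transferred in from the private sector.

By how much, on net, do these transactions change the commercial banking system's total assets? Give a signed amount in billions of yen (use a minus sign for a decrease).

BoJ balance sheet:
  Assets:      no change
  Liabilities: Bank reserves −¥39B, Government deposits +¥39B
Commercial banking system:
  Assets:      Reserves at CB −¥39B
  Liabilities: Checkable deposits −¥39B
Change in total bank assets = -¥39 billion.

-¥39 billion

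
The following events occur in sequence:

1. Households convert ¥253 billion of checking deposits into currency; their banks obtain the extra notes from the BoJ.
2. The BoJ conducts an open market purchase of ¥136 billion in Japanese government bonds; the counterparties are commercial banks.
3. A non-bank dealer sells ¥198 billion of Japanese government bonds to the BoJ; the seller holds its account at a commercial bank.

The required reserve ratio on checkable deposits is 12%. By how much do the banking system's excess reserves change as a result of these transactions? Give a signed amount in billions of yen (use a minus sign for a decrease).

Currency withdrawal ¥253 billion: reserves −¥253B, deposits −¥253B.
OMO purchase (from banks) ¥136 billion: reserves +¥136B, deposits 0.
Asset purchase (from non-banks) ¥198 billion: reserves +¥198B, deposits +¥198B.
Totals: Δreserves = +¥81B, Δdeposits = −¥55B.
Δrequired reserves = 12% × −¥55B = −¥6.6B.
Δexcess reserves = Δreserves − Δrequired = +¥81B − (−¥6.6B) = +¥87.6 billion.

+¥87.6 billion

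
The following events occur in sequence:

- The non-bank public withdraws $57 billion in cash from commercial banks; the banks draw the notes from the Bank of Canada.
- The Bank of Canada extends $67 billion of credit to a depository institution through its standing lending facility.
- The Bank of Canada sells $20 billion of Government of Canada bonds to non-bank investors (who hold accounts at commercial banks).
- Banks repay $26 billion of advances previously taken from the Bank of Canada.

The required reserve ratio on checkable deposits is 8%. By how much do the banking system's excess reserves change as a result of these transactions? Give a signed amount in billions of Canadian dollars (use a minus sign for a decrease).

-$29.84 billion

Currency withdrawal $57 billion: reserves −$57B, deposits −$57B.
Discount-window loan $67 billion: reserves +$67B, deposits 0.
Asset sale (to non-banks) $20 billion: reserves −$20B, deposits −$20B.
Discount-window repayment $26 billion: reserves −$26B, deposits 0.
Totals: Δreserves = −$36B, Δdeposits = −$77B.
Δrequired reserves = 8% × −$77B = −$6.16B.
Δexcess reserves = Δreserves − Δrequired = −$36B − (−$6.16B) = -$29.84 billion.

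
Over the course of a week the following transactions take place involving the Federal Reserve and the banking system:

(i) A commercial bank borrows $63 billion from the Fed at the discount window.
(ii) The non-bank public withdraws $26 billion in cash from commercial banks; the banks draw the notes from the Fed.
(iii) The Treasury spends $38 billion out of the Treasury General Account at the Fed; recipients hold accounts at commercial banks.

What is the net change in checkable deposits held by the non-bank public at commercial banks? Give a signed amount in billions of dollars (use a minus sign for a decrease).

+$12 billion

Discount-window loan $63 billion: the counterparty is a bank, so public deposits are unchanged → 0.
Currency withdrawal $26 billion: non-bank counterparties' bank balances fall → −$26B.
Government spending $38 billion: non-bank counterparties' bank balances rise → +$38B.
Net: 0 − 26 + 38 = +$12 billion.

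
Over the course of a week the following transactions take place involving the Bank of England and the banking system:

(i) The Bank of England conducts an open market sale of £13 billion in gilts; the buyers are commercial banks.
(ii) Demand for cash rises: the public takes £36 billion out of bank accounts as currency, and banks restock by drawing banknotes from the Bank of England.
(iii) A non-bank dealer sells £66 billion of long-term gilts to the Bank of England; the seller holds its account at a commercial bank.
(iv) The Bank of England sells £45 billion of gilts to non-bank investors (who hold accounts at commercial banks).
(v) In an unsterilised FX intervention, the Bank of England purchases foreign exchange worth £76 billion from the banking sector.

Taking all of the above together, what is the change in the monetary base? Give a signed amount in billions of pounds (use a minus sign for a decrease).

Bank of England balance sheet:
  Assets:      Securities +£8B, Foreign assets +£76B
  Liabilities: Bank reserves +£48B, Currency in circulation +£36B
Commercial banking system:
  Assets:      Reserves at CB +£48B, Securities +£13B, Foreign assets −£76B
  Liabilities: Checkable deposits −£15B
Monetary base = currency + reserves: +£36B + (+£48B) = +£84 billion.

+£84 billion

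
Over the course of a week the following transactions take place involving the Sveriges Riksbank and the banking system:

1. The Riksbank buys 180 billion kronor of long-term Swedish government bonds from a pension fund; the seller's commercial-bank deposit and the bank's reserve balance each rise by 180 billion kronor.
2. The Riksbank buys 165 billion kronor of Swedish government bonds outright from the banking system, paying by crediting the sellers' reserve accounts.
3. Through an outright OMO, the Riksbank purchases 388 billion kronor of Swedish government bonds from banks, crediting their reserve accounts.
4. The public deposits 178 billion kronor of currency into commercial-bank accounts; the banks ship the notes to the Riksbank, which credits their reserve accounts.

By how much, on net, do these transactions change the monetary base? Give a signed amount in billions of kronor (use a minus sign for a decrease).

+733 billion

Asset purchase (from non-banks) 180 billion kronor: Riksbank balance sheet expands → +180B.
OMO purchase (from banks) 165 billion kronor: Riksbank balance sheet expands → +165B.
OMO purchase (from banks) 388 billion kronor: Riksbank balance sheet expands → +388B.
Currency deposit 178 billion kronor: just a shift between currency and reserves — both are base money → 0.
Net: 180 + 165 + 388 + 0 = +733 billion.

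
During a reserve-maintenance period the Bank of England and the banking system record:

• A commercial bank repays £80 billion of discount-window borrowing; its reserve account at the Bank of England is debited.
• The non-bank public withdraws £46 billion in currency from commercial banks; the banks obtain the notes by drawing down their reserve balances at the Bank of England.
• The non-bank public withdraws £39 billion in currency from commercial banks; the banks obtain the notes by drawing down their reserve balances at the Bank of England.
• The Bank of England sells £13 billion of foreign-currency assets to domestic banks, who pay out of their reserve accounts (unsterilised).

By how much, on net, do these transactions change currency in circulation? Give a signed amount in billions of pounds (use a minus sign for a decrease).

Discount-window repayment £80 billion: no currency enters or leaves circulation → 0.
Currency withdrawal £46 billion: notes leave the central bank → +£46B.
Currency withdrawal £39 billion: notes leave the central bank → +£39B.
FX sale £13 billion: no currency enters or leaves circulation → 0.
Net: 0 + 46 + 39 + 0 = +£85 billion.

+£85 billion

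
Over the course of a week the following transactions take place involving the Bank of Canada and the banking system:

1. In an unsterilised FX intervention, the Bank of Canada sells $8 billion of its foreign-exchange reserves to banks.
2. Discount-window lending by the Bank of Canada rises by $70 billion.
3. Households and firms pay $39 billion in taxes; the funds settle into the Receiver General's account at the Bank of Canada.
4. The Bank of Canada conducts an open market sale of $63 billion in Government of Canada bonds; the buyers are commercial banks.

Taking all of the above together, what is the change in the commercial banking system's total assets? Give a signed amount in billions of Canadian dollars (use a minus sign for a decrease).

+$31 billion

Bank of Canada balance sheet:
  Assets:      Securities −$63B, Loans to banks +$70B, Foreign assets −$8B
  Liabilities: Bank reserves −$40B, Government deposits +$39B
Commercial banking system:
  Assets:      Reserves at CB −$40B, Securities +$63B, Foreign assets +$8B
  Liabilities: Checkable deposits −$39B, Borrowings from CB +$70B
Change in total bank assets = +$31 billion.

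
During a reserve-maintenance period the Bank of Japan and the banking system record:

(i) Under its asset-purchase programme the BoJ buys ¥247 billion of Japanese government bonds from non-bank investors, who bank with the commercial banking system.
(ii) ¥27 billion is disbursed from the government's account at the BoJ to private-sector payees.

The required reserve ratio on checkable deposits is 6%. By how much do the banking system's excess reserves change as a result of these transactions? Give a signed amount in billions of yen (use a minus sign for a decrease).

Asset purchase (from non-banks) ¥247 billion: reserves +¥247B, deposits +¥247B.
Government spending ¥27 billion: reserves +¥27B, deposits +¥27B.
Totals: Δreserves = +¥274B, Δdeposits = +¥274B.
Δrequired reserves = 6% × +¥274B = +¥16.44B.
Δexcess reserves = Δreserves − Δrequired = +¥274B − (+¥16.44B) = +¥257.56 billion.

+¥257.56 billion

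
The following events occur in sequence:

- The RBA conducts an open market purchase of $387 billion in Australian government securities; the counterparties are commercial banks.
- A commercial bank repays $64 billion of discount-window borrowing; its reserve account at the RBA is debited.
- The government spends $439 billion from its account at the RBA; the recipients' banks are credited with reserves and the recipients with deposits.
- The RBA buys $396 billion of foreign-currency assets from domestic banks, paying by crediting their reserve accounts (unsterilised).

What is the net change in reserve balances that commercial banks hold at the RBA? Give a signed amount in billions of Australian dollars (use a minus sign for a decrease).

+$1158 billion

OMO purchase (from banks) $387 billion: the RBA pays by crediting reserve accounts → +$387B.
Discount-window repayment $64 billion: repayment is debited from reserves → −$64B.
Government spending $439 billion: government payments flow into bank reserve accounts → +$439B.
FX purchase $396 billion: the RBA pays by crediting reserve accounts → +$396B.
Net: 387 − 64 + 439 + 396 = +$1158 billion.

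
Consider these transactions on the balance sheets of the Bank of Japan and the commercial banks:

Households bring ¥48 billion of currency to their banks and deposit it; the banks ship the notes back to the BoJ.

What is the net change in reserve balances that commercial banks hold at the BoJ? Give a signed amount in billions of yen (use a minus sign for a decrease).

+¥48 billion

Currency deposit ¥48 billion: returned notes are swapped for reserve credit → +¥48B.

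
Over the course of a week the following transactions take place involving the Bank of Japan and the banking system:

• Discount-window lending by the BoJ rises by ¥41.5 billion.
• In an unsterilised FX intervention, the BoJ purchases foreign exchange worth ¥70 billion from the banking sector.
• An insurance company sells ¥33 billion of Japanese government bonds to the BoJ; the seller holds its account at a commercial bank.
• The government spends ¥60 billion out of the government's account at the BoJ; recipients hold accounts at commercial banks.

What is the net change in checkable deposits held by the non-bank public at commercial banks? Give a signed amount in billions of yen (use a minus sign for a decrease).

+¥93 billion

BoJ balance sheet:
  Assets:      Securities +¥33B, Loans to banks +¥41.5B, Foreign assets +¥70B
  Liabilities: Bank reserves +¥204.5B, Government deposits −¥60B
Commercial banking system:
  Assets:      Reserves at CB +¥204.5B, Foreign assets −¥70B
  Liabilities: Checkable deposits +¥93B, Borrowings from CB +¥41.5B
So the change in checkable deposits held by the non-bank public at commercial banks is +¥93 billion.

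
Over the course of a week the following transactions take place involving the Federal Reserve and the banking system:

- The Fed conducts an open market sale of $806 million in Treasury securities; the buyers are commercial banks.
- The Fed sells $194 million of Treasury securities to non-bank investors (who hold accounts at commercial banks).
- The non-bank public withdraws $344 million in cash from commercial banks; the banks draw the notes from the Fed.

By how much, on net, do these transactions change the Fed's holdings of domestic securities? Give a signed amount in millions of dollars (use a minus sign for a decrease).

-$1000 million

OMO sale (to banks) $806 million: securities removed from the Fed's portfolio → −$806M.
Asset sale (to non-banks) $194 million: securities removed from the Fed's portfolio → −$194M.
Currency withdrawal $344 million: the Fed's securities portfolio is untouched → 0.
Net: −806 − 194 + 0 = -$1000 million.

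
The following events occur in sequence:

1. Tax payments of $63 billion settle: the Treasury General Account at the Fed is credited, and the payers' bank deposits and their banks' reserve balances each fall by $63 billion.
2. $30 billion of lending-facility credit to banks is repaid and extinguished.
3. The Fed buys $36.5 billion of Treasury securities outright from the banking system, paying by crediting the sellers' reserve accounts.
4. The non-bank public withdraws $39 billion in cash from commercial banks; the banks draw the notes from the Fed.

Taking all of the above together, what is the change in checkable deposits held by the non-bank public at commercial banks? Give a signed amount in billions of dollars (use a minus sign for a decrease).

-$102 billion

Government account inflow $63 billion: non-bank counterparties' bank balances fall → −$63B.
Discount-window repayment $30 billion: the counterparty is a bank, so public deposits are unchanged → 0.
OMO purchase (from banks) $36.5 billion: the counterparty is a bank, so public deposits are unchanged → 0.
Currency withdrawal $39 billion: non-bank counterparties' bank balances fall → −$39B.
Net: −63 + 0 + 0 − 39 = -$102 billion.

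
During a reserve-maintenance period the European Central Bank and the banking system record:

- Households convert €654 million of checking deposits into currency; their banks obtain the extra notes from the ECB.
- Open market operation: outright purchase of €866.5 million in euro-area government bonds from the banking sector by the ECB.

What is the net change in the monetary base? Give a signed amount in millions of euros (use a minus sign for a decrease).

+€866.5 million

ECB balance sheet:
  Assets:      Securities +€866.5M
  Liabilities: Bank reserves +€212.5M, Currency in circulation +€654M
Commercial banking system:
  Assets:      Reserves at CB +€212.5M, Securities −€866.5M
  Liabilities: Checkable deposits −€654M
Monetary base = currency + reserves: +€654M + (+€212.5M) = +€866.5 million.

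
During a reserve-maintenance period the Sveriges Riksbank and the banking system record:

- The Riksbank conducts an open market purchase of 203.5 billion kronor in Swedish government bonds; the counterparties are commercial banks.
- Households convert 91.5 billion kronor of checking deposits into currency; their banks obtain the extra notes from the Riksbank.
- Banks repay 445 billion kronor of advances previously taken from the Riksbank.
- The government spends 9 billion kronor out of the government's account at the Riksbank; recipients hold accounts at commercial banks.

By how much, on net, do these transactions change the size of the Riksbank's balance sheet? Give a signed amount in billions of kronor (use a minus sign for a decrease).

Riksbank balance sheet:
  Assets:      Securities +203.5B, Loans to banks −445B
  Liabilities: Bank reserves −324B, Currency in circulation +91.5B, Government deposits −9B
Commercial banking system:
  Assets:      Reserves at CB −324B, Securities −203.5B
  Liabilities: Checkable deposits −82.5B, Borrowings from CB −445B
Change in total Riksbank assets = -241.5 billion.

-241.5 billion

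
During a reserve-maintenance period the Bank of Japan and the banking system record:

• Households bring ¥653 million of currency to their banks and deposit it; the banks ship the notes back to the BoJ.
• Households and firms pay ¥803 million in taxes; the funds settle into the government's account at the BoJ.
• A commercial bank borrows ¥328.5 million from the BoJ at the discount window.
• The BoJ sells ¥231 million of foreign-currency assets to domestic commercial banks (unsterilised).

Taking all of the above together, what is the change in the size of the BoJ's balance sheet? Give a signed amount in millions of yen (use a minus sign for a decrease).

Currency deposit ¥653 million: only the composition of liabilities changes → 0.
Government account inflow ¥803 million: only the composition of liabilities changes → 0.
Discount-window loan ¥328.5 million: a BoJ asset is acquired → +¥328.5M.
FX sale ¥231 million: a BoJ asset is shed → −¥231M.
Net: 0 + 0 + 328.5 − 231 = +¥97.5 million.

+¥97.5 million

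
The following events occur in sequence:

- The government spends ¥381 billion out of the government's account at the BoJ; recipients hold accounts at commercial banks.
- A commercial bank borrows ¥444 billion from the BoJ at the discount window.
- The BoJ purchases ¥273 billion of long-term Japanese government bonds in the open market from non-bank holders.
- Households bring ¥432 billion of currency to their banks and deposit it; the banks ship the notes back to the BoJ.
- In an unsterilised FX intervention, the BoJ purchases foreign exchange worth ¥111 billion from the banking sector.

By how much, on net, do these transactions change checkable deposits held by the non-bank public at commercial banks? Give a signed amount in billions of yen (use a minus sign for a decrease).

+¥1086 billion

BoJ balance sheet:
  Assets:      Securities +¥273B, Loans to banks +¥444B, Foreign assets +¥111B
  Liabilities: Bank reserves +¥1641B, Currency in circulation −¥432B, Government deposits −¥381B
Commercial banking system:
  Assets:      Reserves at CB +¥1641B, Foreign assets −¥111B
  Liabilities: Checkable deposits +¥1086B, Borrowings from CB +¥444B
So the change in checkable deposits held by the non-bank public at commercial banks is +¥1086 billion.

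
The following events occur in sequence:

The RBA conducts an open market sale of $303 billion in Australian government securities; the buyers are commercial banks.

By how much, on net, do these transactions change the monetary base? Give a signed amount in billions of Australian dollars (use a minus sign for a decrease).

OMO sale (to banks) $303 billion: RBA balance sheet contracts → −$303B.

-$303 billion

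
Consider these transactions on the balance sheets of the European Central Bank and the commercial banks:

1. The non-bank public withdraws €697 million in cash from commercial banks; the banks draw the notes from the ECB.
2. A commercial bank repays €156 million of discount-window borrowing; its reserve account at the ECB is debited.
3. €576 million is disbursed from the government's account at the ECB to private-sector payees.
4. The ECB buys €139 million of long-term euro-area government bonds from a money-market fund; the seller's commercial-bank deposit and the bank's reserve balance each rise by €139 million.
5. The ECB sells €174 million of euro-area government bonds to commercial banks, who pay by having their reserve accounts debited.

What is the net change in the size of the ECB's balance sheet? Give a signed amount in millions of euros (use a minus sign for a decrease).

-€191 million

Currency withdrawal €697 million: only the composition of liabilities changes → 0.
Discount-window repayment €156 million: an ECB asset is shed → −€156M.
Government spending €576 million: only the composition of liabilities changes → 0.
Asset purchase (from non-banks) €139 million: an ECB asset is acquired → +€139M.
OMO sale (to banks) €174 million: an ECB asset is shed → −€174M.
Net: 0 − 156 + 0 + 139 − 174 = -€191 million.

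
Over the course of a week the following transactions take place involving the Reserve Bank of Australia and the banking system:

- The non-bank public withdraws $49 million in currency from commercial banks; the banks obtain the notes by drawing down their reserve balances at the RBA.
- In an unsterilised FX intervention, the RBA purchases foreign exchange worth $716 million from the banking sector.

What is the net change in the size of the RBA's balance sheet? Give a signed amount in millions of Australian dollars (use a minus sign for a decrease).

Currency withdrawal $49 million: only the composition of liabilities changes → 0.
FX purchase $716 million: an RBA asset is acquired → +$716M.
Net: 0 + 716 = +$716 million.

+$716 million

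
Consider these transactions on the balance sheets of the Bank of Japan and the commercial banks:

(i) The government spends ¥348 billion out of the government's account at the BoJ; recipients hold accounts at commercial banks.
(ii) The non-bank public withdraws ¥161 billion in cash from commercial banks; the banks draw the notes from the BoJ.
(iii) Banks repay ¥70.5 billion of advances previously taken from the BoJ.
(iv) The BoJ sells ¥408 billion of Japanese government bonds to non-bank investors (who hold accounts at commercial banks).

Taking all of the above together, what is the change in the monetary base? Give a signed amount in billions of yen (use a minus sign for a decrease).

Government spending ¥348 billion: a non-base liability converts back to reserves → +¥348B.
Currency withdrawal ¥161 billion: just a shift between currency and reserves — both are base money → 0.
Discount-window repayment ¥70.5 billion: BoJ balance sheet contracts → −¥70.5B.
Asset sale (to non-banks) ¥408 billion: BoJ balance sheet contracts → −¥408B.
Net: 348 + 0 − 70.5 − 408 = -¥130.5 billion.

-¥130.5 billion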